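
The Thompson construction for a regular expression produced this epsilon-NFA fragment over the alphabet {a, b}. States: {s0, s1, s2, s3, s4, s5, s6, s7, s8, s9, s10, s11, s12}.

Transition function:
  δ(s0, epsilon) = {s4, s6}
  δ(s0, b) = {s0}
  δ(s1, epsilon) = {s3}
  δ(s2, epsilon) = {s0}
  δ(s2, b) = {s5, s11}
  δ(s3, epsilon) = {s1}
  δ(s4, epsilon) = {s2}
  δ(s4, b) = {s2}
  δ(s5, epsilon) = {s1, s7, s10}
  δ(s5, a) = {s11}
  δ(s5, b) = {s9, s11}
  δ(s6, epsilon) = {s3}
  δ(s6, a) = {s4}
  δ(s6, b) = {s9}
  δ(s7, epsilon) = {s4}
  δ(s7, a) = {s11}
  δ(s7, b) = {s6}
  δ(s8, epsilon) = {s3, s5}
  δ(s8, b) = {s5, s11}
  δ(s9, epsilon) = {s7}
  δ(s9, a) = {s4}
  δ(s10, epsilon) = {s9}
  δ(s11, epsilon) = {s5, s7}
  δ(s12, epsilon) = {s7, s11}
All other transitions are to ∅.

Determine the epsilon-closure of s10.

Start with {s10}.
From s10 via epsilon: add s9.
From s9 via epsilon: add s7.
From s7 via epsilon: add s4.
From s4 via epsilon: add s2.
From s2 via epsilon: add s0.
From s0 via epsilon: add s6.
From s6 via epsilon: add s3.
From s3 via epsilon: add s1.
No new states can be added; the closed set is {s0, s1, s2, s3, s4, s6, s7, s9, s10}.

{s0, s1, s2, s3, s4, s6, s7, s9, s10}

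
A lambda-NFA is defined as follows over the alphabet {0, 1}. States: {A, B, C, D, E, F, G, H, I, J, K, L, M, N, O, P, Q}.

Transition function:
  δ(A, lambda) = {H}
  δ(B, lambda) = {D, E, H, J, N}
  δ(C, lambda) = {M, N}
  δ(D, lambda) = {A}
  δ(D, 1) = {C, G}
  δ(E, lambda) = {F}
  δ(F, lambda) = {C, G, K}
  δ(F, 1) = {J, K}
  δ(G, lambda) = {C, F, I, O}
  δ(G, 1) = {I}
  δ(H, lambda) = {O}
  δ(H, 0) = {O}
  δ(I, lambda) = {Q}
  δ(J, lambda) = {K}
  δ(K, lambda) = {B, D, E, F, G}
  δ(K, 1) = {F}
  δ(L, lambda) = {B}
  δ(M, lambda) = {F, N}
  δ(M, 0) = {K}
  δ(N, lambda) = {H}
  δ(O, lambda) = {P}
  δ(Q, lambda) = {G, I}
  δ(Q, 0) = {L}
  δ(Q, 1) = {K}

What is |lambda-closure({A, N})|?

5

Start with {A, N}.
From A via lambda: add H.
From H via lambda: add O.
From O via lambda: add P.
lambda-closure = {A, H, N, O, P}, which has 5 states.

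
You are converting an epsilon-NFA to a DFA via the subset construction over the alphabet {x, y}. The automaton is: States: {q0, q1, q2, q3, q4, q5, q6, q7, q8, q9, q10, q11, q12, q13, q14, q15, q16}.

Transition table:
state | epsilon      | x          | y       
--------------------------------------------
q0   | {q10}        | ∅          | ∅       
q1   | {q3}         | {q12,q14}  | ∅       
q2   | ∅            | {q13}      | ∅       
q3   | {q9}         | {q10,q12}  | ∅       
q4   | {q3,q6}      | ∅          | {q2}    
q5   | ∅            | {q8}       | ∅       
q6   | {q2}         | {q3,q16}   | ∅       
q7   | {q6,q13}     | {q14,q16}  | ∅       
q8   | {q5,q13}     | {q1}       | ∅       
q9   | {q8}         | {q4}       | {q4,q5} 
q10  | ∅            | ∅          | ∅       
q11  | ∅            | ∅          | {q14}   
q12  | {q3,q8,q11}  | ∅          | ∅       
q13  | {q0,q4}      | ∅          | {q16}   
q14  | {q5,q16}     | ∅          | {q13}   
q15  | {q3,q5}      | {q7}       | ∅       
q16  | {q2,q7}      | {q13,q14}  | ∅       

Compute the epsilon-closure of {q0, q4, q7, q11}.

Start with {q0, q4, q7, q11}.
From q0 via epsilon: add q10.
From q4 via epsilon: add q3, q6.
From q7 via epsilon: add q13.
From q3 via epsilon: add q9.
From q6 via epsilon: add q2.
From q9 via epsilon: add q8.
From q8 via epsilon: add q5.
No new states can be added; the closed set is {q0, q2, q3, q4, q5, q6, q7, q8, q9, q10, q11, q13}.

{q0, q2, q3, q4, q5, q6, q7, q8, q9, q10, q11, q13}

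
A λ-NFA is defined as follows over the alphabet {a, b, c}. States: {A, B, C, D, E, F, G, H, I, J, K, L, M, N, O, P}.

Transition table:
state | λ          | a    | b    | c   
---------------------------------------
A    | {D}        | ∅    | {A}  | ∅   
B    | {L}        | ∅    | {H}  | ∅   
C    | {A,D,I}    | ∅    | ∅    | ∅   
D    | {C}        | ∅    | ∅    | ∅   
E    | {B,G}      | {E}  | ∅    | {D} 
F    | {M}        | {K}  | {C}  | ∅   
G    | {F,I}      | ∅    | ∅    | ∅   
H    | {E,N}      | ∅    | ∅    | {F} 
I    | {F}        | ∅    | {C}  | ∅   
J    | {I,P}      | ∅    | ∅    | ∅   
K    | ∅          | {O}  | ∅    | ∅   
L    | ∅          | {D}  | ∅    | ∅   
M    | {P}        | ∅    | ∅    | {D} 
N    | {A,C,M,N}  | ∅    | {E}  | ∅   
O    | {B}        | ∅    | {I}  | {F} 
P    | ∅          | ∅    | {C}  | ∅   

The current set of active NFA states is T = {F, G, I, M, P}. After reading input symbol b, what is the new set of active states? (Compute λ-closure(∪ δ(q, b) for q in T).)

{A, C, D, F, I, M, P}

F on b → {C}.
I on b → {C}.
P on b → {C}.
No b-transition from G, M.
Union after reading b: {C}.
Now take the λ-closure:
From C via λ: add A, D, I.
From I via λ: add F.
From F via λ: add M.
From M via λ: add P.
No new states can be added; the closed set is {A, C, D, F, I, M, P}.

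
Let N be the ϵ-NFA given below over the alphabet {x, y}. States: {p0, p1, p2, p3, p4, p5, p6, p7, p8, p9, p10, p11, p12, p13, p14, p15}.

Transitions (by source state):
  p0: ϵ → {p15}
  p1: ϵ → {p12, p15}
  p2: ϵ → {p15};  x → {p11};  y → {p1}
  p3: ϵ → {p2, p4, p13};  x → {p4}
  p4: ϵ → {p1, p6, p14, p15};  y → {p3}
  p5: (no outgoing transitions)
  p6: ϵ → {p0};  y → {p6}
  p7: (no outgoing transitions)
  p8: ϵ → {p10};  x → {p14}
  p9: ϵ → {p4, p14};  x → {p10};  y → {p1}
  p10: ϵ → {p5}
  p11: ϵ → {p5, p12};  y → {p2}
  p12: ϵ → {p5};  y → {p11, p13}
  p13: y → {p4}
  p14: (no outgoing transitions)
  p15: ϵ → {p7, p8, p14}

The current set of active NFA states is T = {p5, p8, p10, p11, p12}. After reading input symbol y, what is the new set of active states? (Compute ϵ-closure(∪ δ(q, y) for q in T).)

p11 on y → {p2}.
p12 on y → {p11, p13}.
No y-transition from p5, p8, p10.
Union after reading y: {p2, p11, p13}.
Now take the ϵ-closure:
From p2 via ϵ: add p15.
From p11 via ϵ: add p5, p12.
From p15 via ϵ: add p7, p8, p14.
From p8 via ϵ: add p10.
No new states can be added; the closed set is {p2, p5, p7, p8, p10, p11, p12, p13, p14, p15}.

{p2, p5, p7, p8, p10, p11, p12, p13, p14, p15}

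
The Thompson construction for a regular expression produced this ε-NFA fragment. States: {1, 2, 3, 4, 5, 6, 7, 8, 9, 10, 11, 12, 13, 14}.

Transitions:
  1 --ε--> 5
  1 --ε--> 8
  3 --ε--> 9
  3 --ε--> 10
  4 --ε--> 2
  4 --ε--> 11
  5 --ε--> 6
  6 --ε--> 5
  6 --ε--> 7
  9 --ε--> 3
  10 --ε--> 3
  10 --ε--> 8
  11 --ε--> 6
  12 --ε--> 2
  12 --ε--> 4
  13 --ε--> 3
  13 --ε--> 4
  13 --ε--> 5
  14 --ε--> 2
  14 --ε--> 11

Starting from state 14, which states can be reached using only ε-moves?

{2, 5, 6, 7, 11, 14}

Start with {14}.
From 14 via ε: add 2, 11.
From 11 via ε: add 6.
From 6 via ε: add 5, 7.
No new states can be added; the closed set is {2, 5, 6, 7, 11, 14}.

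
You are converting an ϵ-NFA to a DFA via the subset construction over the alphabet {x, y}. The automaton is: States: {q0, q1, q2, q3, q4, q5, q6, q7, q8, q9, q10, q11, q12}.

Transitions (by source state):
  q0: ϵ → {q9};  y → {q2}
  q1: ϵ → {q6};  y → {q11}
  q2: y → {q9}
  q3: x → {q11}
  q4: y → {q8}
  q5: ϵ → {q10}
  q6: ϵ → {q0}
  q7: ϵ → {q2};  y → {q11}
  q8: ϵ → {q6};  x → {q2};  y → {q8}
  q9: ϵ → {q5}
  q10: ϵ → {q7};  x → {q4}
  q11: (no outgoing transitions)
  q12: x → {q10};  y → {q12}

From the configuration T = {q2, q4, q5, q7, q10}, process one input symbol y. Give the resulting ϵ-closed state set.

{q0, q2, q5, q6, q7, q8, q9, q10, q11}

q2 on y → {q9}.
q4 on y → {q8}.
q7 on y → {q11}.
No y-transition from q5, q10.
Union after reading y: {q8, q9, q11}.
Now take the ϵ-closure:
From q8 via ϵ: add q6.
From q9 via ϵ: add q5.
From q5 via ϵ: add q10.
From q6 via ϵ: add q0.
From q10 via ϵ: add q7.
From q7 via ϵ: add q2.
No new states can be added; the closed set is {q0, q2, q5, q6, q7, q8, q9, q10, q11}.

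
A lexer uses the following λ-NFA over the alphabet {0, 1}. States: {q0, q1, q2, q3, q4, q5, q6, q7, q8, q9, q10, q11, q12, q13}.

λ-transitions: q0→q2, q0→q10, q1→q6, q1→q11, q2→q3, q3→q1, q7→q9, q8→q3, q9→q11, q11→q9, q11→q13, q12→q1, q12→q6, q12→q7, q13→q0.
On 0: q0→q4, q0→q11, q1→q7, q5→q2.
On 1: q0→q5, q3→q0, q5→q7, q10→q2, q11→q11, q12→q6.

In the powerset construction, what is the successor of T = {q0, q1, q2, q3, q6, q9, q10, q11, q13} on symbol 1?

q0 on 1 → {q5}.
q3 on 1 → {q0}.
q10 on 1 → {q2}.
q11 on 1 → {q11}.
No 1-transition from q1, q2, q6, q9, q13.
Union after reading 1: {q0, q2, q5, q11}.
Now take the λ-closure:
From q0 via λ: add q10.
From q2 via λ: add q3.
From q11 via λ: add q9, q13.
From q3 via λ: add q1.
From q1 via λ: add q6.
No new states can be added; the closed set is {q0, q1, q2, q3, q5, q6, q9, q10, q11, q13}.

{q0, q1, q2, q3, q5, q6, q9, q10, q11, q13}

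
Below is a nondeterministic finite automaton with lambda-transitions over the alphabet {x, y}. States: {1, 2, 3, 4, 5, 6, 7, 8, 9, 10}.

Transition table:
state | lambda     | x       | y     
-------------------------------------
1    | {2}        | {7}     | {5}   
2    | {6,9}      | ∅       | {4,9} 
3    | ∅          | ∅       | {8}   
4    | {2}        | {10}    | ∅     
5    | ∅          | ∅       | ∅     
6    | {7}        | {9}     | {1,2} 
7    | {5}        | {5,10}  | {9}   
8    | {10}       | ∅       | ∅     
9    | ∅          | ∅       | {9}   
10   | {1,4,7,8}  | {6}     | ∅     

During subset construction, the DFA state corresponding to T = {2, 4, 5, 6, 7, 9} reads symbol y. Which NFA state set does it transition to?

2 on y → {4, 9}.
6 on y → {1, 2}.
7 on y → {9}.
9 on y → {9}.
No y-transition from 4, 5.
Union after reading y: {1, 2, 4, 9}.
Now take the lambda-closure:
From 2 via lambda: add 6.
From 6 via lambda: add 7.
From 7 via lambda: add 5.
No new states can be added; the closed set is {1, 2, 4, 5, 6, 7, 9}.

{1, 2, 4, 5, 6, 7, 9}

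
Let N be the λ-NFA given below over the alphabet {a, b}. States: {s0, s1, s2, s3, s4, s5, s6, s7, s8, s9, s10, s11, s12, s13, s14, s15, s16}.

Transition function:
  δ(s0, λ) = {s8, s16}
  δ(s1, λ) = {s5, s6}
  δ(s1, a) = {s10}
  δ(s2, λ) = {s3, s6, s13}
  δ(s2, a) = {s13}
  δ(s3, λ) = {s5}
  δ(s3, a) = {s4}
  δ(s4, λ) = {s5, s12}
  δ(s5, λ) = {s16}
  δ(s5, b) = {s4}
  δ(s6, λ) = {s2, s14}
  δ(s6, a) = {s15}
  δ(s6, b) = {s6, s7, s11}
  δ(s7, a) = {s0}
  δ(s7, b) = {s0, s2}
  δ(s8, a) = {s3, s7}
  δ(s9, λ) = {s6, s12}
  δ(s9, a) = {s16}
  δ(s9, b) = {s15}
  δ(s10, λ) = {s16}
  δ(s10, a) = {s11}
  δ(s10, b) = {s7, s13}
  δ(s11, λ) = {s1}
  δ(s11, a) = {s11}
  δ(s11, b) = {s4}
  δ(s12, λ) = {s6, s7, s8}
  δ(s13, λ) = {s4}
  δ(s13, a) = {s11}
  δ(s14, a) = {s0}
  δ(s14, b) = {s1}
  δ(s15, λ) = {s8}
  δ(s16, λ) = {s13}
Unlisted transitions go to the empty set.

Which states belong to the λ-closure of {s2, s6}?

{s2, s3, s4, s5, s6, s7, s8, s12, s13, s14, s16}

Start with {s2, s6}.
From s2 via λ: add s3, s13.
From s6 via λ: add s14.
From s3 via λ: add s5.
From s13 via λ: add s4.
From s4 via λ: add s12.
From s5 via λ: add s16.
From s12 via λ: add s7, s8.
No new states can be added; the closed set is {s2, s3, s4, s5, s6, s7, s8, s12, s13, s14, s16}.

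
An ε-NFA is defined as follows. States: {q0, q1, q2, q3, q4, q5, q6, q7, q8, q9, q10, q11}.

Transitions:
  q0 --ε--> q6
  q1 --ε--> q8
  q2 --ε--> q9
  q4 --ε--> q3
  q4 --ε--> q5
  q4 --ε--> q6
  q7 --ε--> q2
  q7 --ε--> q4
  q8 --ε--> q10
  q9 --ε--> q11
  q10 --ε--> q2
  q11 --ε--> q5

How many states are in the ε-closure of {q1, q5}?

Start with {q1, q5}.
From q1 via ε: add q8.
From q8 via ε: add q10.
From q10 via ε: add q2.
From q2 via ε: add q9.
From q9 via ε: add q11.
ε-closure = {q1, q2, q5, q8, q9, q10, q11}, which has 7 states.

7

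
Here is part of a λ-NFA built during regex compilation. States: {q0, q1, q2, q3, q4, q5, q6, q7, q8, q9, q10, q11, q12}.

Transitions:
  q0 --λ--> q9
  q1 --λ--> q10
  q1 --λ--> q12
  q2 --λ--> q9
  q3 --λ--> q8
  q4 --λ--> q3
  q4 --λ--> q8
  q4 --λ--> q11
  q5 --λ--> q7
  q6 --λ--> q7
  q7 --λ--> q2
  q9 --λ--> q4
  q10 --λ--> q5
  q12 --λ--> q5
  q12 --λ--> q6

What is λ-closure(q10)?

{q2, q3, q4, q5, q7, q8, q9, q10, q11}

Start with {q10}.
From q10 via λ: add q5.
From q5 via λ: add q7.
From q7 via λ: add q2.
From q2 via λ: add q9.
From q9 via λ: add q4.
From q4 via λ: add q3, q8, q11.
No new states can be added; the closed set is {q2, q3, q4, q5, q7, q8, q9, q10, q11}.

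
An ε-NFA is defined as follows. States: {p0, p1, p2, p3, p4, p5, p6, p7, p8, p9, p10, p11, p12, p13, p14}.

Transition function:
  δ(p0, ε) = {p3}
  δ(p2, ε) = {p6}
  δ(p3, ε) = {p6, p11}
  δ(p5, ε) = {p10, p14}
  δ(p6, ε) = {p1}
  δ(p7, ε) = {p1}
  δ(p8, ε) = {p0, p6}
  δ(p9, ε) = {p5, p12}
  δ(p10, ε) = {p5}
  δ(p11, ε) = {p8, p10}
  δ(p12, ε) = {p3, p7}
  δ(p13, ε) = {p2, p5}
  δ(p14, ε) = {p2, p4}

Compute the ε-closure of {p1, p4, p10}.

Start with {p1, p4, p10}.
From p10 via ε: add p5.
From p5 via ε: add p14.
From p14 via ε: add p2.
From p2 via ε: add p6.
No new states can be added; the closed set is {p1, p2, p4, p5, p6, p10, p14}.

{p1, p2, p4, p5, p6, p10, p14}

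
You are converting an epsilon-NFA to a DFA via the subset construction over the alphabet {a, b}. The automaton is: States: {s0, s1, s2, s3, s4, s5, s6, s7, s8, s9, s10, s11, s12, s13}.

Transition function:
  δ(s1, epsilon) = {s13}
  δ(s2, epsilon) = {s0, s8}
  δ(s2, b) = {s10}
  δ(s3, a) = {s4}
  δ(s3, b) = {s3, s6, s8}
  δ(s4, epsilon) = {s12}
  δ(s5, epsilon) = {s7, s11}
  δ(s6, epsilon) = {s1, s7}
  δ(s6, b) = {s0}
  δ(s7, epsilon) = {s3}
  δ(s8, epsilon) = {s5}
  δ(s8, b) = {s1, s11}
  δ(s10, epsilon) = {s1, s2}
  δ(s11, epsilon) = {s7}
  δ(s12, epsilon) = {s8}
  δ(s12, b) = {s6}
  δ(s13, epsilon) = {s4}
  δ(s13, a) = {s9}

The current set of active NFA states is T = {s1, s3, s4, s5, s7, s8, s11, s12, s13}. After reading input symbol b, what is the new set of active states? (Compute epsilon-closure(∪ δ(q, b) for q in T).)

s3 on b → {s3, s6, s8}.
s8 on b → {s1, s11}.
s12 on b → {s6}.
No b-transition from s1, s4, s5, s7, s11, s13.
Union after reading b: {s1, s3, s6, s8, s11}.
Now take the epsilon-closure:
From s1 via epsilon: add s13.
From s6 via epsilon: add s7.
From s8 via epsilon: add s5.
From s13 via epsilon: add s4.
From s4 via epsilon: add s12.
No new states can be added; the closed set is {s1, s3, s4, s5, s6, s7, s8, s11, s12, s13}.

{s1, s3, s4, s5, s6, s7, s8, s11, s12, s13}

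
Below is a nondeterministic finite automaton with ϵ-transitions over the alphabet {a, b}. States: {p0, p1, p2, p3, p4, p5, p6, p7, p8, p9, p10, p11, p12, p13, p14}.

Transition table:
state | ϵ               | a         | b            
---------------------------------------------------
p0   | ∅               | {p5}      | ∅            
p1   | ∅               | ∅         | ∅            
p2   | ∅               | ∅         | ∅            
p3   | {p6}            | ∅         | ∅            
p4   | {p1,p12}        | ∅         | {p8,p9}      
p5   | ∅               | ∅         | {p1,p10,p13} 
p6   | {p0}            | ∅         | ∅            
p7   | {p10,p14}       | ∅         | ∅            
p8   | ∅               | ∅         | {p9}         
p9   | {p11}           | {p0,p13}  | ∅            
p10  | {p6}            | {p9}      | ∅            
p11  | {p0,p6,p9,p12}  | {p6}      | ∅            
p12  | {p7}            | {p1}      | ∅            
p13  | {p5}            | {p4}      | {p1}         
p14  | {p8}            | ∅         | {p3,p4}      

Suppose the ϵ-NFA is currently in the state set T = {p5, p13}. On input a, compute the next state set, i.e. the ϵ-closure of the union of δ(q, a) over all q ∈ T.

p13 on a → {p4}.
No a-transition from p5.
Union after reading a: {p4}.
Now take the ϵ-closure:
From p4 via ϵ: add p1, p12.
From p12 via ϵ: add p7.
From p7 via ϵ: add p10, p14.
From p10 via ϵ: add p6.
From p14 via ϵ: add p8.
From p6 via ϵ: add p0.
No new states can be added; the closed set is {p0, p1, p4, p6, p7, p8, p10, p12, p14}.

{p0, p1, p4, p6, p7, p8, p10, p12, p14}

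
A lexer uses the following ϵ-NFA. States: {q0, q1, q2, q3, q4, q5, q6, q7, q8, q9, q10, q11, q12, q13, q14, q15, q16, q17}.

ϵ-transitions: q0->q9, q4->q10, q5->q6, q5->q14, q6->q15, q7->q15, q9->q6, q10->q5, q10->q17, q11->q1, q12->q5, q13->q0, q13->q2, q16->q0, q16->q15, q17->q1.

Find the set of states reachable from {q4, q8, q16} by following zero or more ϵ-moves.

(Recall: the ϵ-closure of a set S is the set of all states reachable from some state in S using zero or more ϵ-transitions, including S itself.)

{q0, q1, q4, q5, q6, q8, q9, q10, q14, q15, q16, q17}

Start with {q4, q8, q16}.
From q4 via ϵ: add q10.
From q16 via ϵ: add q0, q15.
From q0 via ϵ: add q9.
From q10 via ϵ: add q5, q17.
From q5 via ϵ: add q6, q14.
From q17 via ϵ: add q1.
No new states can be added; the closed set is {q0, q1, q4, q5, q6, q8, q9, q10, q14, q15, q16, q17}.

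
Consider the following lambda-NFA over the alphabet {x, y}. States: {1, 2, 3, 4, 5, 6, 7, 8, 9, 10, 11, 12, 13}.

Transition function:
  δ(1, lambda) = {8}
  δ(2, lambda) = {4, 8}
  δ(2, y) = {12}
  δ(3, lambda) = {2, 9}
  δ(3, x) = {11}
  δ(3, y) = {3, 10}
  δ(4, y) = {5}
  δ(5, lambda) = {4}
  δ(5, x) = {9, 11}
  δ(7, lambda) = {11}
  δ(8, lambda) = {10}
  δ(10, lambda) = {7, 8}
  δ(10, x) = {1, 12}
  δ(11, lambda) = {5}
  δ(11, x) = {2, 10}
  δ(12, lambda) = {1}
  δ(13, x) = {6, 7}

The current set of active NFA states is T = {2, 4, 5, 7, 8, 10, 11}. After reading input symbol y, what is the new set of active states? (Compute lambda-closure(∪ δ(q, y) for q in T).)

{1, 4, 5, 7, 8, 10, 11, 12}

2 on y → {12}.
4 on y → {5}.
No y-transition from 5, 7, 8, 10, 11.
Union after reading y: {5, 12}.
Now take the lambda-closure:
From 5 via lambda: add 4.
From 12 via lambda: add 1.
From 1 via lambda: add 8.
From 8 via lambda: add 10.
From 10 via lambda: add 7.
From 7 via lambda: add 11.
No new states can be added; the closed set is {1, 4, 5, 7, 8, 10, 11, 12}.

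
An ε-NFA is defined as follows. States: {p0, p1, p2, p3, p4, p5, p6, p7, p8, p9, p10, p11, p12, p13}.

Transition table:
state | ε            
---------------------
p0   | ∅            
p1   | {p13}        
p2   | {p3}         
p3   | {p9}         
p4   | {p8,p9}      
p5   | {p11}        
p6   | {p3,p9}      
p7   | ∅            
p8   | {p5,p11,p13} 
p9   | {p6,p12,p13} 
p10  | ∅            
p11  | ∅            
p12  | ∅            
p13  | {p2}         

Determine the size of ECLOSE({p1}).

Start with {p1}.
From p1 via ε: add p13.
From p13 via ε: add p2.
From p2 via ε: add p3.
From p3 via ε: add p9.
From p9 via ε: add p6, p12.
ε-closure = {p1, p2, p3, p6, p9, p12, p13}, which has 7 states.

7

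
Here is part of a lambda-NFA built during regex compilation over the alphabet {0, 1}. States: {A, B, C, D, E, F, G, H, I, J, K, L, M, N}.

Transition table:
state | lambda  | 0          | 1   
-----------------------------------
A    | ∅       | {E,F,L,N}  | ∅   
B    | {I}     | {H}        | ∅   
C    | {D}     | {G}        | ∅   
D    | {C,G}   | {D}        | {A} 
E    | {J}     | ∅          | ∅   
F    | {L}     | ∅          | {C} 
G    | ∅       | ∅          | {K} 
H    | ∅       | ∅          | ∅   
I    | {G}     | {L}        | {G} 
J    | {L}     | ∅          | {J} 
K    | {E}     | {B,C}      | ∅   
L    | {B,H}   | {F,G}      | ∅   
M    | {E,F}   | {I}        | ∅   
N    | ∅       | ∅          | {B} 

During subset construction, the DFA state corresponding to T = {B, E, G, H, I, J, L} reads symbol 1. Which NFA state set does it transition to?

{B, E, G, H, I, J, K, L}

G on 1 → {K}.
I on 1 → {G}.
J on 1 → {J}.
No 1-transition from B, E, H, L.
Union after reading 1: {G, J, K}.
Now take the lambda-closure:
From J via lambda: add L.
From K via lambda: add E.
From L via lambda: add B, H.
From B via lambda: add I.
No new states can be added; the closed set is {B, E, G, H, I, J, K, L}.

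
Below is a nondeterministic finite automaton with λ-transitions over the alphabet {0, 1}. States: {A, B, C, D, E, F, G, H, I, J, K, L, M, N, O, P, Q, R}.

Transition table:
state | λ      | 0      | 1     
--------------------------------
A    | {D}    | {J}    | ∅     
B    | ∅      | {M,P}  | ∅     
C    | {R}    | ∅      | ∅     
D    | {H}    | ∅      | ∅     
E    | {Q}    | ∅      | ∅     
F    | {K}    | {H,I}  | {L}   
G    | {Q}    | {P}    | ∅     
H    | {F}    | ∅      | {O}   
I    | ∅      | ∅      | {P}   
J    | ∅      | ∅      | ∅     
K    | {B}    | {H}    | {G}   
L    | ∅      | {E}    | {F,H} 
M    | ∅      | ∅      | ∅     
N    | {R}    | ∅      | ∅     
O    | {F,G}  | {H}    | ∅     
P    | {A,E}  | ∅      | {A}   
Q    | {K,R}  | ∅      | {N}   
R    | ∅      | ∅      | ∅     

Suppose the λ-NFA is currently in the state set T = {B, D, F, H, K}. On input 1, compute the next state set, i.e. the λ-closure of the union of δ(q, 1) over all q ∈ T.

F on 1 → {L}.
H on 1 → {O}.
K on 1 → {G}.
No 1-transition from B, D.
Union after reading 1: {G, L, O}.
Now take the λ-closure:
From G via λ: add Q.
From O via λ: add F.
From F via λ: add K.
From Q via λ: add R.
From K via λ: add B.
No new states can be added; the closed set is {B, F, G, K, L, O, Q, R}.

{B, F, G, K, L, O, Q, R}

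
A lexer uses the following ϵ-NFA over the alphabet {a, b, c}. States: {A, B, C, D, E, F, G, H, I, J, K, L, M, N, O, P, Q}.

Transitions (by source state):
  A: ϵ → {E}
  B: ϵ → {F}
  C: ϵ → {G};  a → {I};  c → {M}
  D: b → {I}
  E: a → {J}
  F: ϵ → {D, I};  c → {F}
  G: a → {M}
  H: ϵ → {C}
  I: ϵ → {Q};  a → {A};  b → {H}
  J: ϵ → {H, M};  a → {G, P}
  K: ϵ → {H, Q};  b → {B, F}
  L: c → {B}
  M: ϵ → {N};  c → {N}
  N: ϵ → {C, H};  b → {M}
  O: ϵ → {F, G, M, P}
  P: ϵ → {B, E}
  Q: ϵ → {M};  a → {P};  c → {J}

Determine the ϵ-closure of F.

{C, D, F, G, H, I, M, N, Q}

Start with {F}.
From F via ϵ: add D, I.
From I via ϵ: add Q.
From Q via ϵ: add M.
From M via ϵ: add N.
From N via ϵ: add C, H.
From C via ϵ: add G.
No new states can be added; the closed set is {C, D, F, G, H, I, M, N, Q}.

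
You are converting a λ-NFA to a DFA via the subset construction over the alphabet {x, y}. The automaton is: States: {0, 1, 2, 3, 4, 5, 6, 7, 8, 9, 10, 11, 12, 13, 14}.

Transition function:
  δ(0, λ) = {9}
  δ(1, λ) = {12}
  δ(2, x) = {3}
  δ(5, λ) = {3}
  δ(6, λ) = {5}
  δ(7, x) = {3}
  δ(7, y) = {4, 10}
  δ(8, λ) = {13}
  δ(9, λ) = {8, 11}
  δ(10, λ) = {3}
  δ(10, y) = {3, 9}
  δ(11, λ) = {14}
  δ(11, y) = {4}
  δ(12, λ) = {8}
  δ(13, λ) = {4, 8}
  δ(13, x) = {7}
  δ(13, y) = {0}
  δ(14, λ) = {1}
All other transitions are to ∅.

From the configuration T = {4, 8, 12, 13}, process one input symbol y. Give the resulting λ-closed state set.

{0, 1, 4, 8, 9, 11, 12, 13, 14}

13 on y → {0}.
No y-transition from 4, 8, 12.
Union after reading y: {0}.
Now take the λ-closure:
From 0 via λ: add 9.
From 9 via λ: add 8, 11.
From 8 via λ: add 13.
From 11 via λ: add 14.
From 13 via λ: add 4.
From 14 via λ: add 1.
From 1 via λ: add 12.
No new states can be added; the closed set is {0, 1, 4, 8, 9, 11, 12, 13, 14}.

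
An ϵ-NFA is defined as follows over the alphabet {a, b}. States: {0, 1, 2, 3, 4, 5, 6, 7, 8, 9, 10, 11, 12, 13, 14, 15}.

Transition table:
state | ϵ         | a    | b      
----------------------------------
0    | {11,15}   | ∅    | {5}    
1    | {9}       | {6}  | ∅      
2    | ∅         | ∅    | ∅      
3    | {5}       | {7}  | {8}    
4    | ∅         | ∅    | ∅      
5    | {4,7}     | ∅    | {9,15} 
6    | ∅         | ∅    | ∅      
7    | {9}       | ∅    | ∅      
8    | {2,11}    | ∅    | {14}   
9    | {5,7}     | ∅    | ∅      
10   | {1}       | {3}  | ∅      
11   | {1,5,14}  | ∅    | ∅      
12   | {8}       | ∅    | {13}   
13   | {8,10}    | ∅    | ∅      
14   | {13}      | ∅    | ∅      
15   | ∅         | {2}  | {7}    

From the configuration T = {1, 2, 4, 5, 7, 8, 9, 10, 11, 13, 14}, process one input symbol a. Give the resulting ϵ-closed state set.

1 on a → {6}.
10 on a → {3}.
No a-transition from 2, 4, 5, 7, 8, 9, 11, 13, 14.
Union after reading a: {3, 6}.
Now take the ϵ-closure:
From 3 via ϵ: add 5.
From 5 via ϵ: add 4, 7.
From 7 via ϵ: add 9.
No new states can be added; the closed set is {3, 4, 5, 6, 7, 9}.

{3, 4, 5, 6, 7, 9}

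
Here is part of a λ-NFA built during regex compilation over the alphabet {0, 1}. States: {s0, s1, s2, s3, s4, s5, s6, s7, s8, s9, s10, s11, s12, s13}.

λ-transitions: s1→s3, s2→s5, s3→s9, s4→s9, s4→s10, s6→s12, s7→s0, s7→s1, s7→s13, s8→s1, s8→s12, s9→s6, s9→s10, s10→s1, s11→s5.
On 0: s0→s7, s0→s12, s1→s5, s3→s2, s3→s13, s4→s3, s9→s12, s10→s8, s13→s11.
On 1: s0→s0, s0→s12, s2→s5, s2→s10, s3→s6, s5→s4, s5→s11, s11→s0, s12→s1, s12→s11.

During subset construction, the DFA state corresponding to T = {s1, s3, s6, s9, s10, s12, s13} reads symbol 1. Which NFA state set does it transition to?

{s1, s3, s5, s6, s9, s10, s11, s12}

s3 on 1 → {s6}.
s12 on 1 → {s1, s11}.
No 1-transition from s1, s6, s9, s10, s13.
Union after reading 1: {s1, s6, s11}.
Now take the λ-closure:
From s1 via λ: add s3.
From s6 via λ: add s12.
From s11 via λ: add s5.
From s3 via λ: add s9.
From s9 via λ: add s10.
No new states can be added; the closed set is {s1, s3, s5, s6, s9, s10, s11, s12}.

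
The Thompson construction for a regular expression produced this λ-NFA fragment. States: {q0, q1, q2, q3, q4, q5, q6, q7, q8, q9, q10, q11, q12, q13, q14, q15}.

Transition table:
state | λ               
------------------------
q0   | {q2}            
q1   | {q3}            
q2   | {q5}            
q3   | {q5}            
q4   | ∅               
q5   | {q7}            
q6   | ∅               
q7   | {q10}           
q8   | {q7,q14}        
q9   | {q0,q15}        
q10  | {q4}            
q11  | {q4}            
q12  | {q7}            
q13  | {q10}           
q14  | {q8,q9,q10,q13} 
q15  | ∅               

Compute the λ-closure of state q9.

Start with {q9}.
From q9 via λ: add q0, q15.
From q0 via λ: add q2.
From q2 via λ: add q5.
From q5 via λ: add q7.
From q7 via λ: add q10.
From q10 via λ: add q4.
No new states can be added; the closed set is {q0, q2, q4, q5, q7, q9, q10, q15}.

{q0, q2, q4, q5, q7, q9, q10, q15}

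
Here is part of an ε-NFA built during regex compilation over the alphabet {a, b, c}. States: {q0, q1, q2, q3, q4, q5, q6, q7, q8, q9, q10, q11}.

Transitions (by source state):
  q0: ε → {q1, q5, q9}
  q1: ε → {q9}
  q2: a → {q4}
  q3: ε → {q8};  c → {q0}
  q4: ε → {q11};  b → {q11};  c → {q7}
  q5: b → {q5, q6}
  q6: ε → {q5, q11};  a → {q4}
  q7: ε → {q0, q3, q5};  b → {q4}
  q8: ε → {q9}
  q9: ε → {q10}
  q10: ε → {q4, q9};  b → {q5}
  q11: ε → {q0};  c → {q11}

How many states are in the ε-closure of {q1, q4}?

7

Start with {q1, q4}.
From q1 via ε: add q9.
From q4 via ε: add q11.
From q9 via ε: add q10.
From q11 via ε: add q0.
From q0 via ε: add q5.
ε-closure = {q0, q1, q4, q5, q9, q10, q11}, which has 7 states.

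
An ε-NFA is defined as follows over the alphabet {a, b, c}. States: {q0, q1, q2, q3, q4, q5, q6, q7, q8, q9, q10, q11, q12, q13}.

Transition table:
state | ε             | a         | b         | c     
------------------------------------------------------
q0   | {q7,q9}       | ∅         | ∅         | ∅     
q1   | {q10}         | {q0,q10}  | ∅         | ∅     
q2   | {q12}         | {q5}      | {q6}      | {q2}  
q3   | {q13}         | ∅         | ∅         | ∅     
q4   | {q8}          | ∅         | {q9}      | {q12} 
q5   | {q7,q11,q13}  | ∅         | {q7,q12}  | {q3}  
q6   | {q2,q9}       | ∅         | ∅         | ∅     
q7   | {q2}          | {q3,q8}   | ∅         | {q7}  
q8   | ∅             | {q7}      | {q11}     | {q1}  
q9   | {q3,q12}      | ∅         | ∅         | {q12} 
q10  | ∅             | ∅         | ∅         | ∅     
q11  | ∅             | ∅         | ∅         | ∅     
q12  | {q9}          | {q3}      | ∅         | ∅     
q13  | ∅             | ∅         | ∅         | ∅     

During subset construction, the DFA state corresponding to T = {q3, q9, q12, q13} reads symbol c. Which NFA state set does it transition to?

q9 on c → {q12}.
No c-transition from q3, q12, q13.
Union after reading c: {q12}.
Now take the ε-closure:
From q12 via ε: add q9.
From q9 via ε: add q3.
From q3 via ε: add q13.
No new states can be added; the closed set is {q3, q9, q12, q13}.

{q3, q9, q12, q13}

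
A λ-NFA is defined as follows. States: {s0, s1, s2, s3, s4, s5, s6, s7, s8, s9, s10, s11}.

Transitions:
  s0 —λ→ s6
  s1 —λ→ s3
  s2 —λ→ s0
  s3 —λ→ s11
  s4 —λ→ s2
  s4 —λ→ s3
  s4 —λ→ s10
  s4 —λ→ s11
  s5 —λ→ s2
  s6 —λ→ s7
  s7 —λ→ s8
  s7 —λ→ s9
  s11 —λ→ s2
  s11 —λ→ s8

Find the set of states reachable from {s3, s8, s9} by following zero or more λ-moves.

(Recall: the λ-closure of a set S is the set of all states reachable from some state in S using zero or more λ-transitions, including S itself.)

Start with {s3, s8, s9}.
From s3 via λ: add s11.
From s11 via λ: add s2.
From s2 via λ: add s0.
From s0 via λ: add s6.
From s6 via λ: add s7.
No new states can be added; the closed set is {s0, s2, s3, s6, s7, s8, s9, s11}.

{s0, s2, s3, s6, s7, s8, s9, s11}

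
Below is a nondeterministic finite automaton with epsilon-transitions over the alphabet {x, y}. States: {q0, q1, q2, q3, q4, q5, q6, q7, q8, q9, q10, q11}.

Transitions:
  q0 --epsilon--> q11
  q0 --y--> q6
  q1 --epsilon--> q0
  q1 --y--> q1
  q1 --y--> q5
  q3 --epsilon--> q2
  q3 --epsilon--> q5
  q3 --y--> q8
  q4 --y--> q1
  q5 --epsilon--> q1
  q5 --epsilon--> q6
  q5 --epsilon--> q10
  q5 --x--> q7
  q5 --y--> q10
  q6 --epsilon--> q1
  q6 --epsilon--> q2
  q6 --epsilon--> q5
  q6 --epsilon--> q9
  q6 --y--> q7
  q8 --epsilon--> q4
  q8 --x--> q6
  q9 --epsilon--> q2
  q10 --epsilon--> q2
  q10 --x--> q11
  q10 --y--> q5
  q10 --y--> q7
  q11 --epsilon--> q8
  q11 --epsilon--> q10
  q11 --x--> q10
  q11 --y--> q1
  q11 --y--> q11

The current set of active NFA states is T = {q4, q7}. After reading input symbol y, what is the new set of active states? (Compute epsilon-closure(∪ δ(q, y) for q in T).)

{q0, q1, q2, q4, q8, q10, q11}

q4 on y → {q1}.
No y-transition from q7.
Union after reading y: {q1}.
Now take the epsilon-closure:
From q1 via epsilon: add q0.
From q0 via epsilon: add q11.
From q11 via epsilon: add q8, q10.
From q8 via epsilon: add q4.
From q10 via epsilon: add q2.
No new states can be added; the closed set is {q0, q1, q2, q4, q8, q10, q11}.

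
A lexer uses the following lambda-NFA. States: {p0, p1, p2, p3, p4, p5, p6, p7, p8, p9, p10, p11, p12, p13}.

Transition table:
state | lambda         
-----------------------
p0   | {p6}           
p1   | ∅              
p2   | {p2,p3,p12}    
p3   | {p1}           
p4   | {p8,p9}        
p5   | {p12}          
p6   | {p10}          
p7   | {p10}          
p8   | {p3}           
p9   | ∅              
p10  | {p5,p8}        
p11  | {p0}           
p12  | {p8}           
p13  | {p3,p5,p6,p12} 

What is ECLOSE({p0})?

Start with {p0}.
From p0 via lambda: add p6.
From p6 via lambda: add p10.
From p10 via lambda: add p5, p8.
From p5 via lambda: add p12.
From p8 via lambda: add p3.
From p3 via lambda: add p1.
No new states can be added; the closed set is {p0, p1, p3, p5, p6, p8, p10, p12}.

{p0, p1, p3, p5, p6, p8, p10, p12}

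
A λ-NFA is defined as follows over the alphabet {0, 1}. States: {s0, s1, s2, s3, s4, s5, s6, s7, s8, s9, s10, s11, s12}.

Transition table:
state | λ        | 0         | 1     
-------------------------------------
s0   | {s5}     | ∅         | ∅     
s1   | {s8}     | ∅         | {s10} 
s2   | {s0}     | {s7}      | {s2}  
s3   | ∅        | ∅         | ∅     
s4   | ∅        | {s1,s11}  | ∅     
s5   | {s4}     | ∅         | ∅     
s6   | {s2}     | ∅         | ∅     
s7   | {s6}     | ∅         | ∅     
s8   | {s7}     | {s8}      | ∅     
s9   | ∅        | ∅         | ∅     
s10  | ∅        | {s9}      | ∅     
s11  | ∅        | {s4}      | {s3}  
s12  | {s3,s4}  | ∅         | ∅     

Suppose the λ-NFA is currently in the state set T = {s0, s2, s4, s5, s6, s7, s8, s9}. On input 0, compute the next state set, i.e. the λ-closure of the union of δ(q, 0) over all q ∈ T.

{s0, s1, s2, s4, s5, s6, s7, s8, s11}

s2 on 0 → {s7}.
s4 on 0 → {s1, s11}.
s8 on 0 → {s8}.
No 0-transition from s0, s5, s6, s7, s9.
Union after reading 0: {s1, s7, s8, s11}.
Now take the λ-closure:
From s7 via λ: add s6.
From s6 via λ: add s2.
From s2 via λ: add s0.
From s0 via λ: add s5.
From s5 via λ: add s4.
No new states can be added; the closed set is {s0, s1, s2, s4, s5, s6, s7, s8, s11}.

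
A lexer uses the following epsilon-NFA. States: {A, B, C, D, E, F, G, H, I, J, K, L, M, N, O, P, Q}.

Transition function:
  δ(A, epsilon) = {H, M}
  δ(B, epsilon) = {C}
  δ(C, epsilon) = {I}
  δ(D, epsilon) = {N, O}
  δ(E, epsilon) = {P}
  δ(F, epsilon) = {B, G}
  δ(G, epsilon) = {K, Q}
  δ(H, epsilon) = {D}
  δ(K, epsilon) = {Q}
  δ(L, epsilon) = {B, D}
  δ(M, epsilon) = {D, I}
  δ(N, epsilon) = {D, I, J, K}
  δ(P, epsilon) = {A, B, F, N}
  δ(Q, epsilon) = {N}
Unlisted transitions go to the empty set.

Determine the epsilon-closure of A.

Start with {A}.
From A via epsilon: add H, M.
From H via epsilon: add D.
From M via epsilon: add I.
From D via epsilon: add N, O.
From N via epsilon: add J, K.
From K via epsilon: add Q.
No new states can be added; the closed set is {A, D, H, I, J, K, M, N, O, Q}.

{A, D, H, I, J, K, M, N, O, Q}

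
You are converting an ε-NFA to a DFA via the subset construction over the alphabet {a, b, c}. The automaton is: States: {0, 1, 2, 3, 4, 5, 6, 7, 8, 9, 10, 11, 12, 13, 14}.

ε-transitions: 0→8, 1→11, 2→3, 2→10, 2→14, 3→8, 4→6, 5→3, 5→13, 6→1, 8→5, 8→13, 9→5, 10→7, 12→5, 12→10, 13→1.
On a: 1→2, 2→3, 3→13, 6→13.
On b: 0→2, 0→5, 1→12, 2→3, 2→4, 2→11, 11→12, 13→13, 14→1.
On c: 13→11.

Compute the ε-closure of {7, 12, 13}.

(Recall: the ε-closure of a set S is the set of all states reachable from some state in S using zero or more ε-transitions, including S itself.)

Start with {7, 12, 13}.
From 12 via ε: add 5, 10.
From 13 via ε: add 1.
From 1 via ε: add 11.
From 5 via ε: add 3.
From 3 via ε: add 8.
No new states can be added; the closed set is {1, 3, 5, 7, 8, 10, 11, 12, 13}.

{1, 3, 5, 7, 8, 10, 11, 12, 13}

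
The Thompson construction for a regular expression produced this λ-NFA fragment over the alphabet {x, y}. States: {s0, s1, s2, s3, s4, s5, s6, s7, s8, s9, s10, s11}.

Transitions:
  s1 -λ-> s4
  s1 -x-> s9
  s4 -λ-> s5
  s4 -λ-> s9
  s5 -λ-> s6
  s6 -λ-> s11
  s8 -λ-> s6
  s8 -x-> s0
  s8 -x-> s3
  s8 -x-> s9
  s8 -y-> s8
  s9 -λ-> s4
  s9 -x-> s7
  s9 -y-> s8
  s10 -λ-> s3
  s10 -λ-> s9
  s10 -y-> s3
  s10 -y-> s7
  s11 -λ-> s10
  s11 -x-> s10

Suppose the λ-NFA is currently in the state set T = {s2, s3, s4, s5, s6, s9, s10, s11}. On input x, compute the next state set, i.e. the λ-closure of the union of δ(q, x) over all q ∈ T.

{s3, s4, s5, s6, s7, s9, s10, s11}

s9 on x → {s7}.
s11 on x → {s10}.
No x-transition from s2, s3, s4, s5, s6, s10.
Union after reading x: {s7, s10}.
Now take the λ-closure:
From s10 via λ: add s3, s9.
From s9 via λ: add s4.
From s4 via λ: add s5.
From s5 via λ: add s6.
From s6 via λ: add s11.
No new states can be added; the closed set is {s3, s4, s5, s6, s7, s9, s10, s11}.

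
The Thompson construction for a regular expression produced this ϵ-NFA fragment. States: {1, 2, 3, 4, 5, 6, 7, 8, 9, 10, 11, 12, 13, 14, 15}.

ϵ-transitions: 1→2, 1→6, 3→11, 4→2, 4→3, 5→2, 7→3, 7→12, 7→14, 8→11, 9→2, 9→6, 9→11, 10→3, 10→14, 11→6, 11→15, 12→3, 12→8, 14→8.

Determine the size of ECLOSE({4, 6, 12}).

8

Start with {4, 6, 12}.
From 4 via ϵ: add 2, 3.
From 12 via ϵ: add 8.
From 3 via ϵ: add 11.
From 11 via ϵ: add 15.
ϵ-closure = {2, 3, 4, 6, 8, 11, 12, 15}, which has 8 states.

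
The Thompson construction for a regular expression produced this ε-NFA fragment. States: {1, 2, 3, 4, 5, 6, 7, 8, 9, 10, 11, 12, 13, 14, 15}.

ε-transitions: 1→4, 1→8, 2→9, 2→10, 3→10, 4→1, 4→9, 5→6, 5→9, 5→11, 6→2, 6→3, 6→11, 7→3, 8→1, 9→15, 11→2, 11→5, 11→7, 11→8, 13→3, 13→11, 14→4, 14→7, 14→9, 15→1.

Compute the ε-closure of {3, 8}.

{1, 3, 4, 8, 9, 10, 15}

Start with {3, 8}.
From 3 via ε: add 10.
From 8 via ε: add 1.
From 1 via ε: add 4.
From 4 via ε: add 9.
From 9 via ε: add 15.
No new states can be added; the closed set is {1, 3, 4, 8, 9, 10, 15}.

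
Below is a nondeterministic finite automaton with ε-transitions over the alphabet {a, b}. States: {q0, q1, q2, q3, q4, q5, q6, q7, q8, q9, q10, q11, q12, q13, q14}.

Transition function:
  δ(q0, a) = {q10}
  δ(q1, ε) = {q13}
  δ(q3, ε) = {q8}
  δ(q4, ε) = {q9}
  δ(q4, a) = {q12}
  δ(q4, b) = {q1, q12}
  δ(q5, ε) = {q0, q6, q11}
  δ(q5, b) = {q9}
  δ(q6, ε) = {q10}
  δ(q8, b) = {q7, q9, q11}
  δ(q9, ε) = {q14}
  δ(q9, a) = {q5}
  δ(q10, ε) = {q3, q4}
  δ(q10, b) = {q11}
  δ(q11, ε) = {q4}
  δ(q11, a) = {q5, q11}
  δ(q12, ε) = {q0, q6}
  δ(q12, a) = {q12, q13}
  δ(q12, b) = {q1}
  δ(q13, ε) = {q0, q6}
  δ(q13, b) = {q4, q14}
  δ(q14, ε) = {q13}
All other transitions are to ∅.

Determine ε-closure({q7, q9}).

{q0, q3, q4, q6, q7, q8, q9, q10, q13, q14}

Start with {q7, q9}.
From q9 via ε: add q14.
From q14 via ε: add q13.
From q13 via ε: add q0, q6.
From q6 via ε: add q10.
From q10 via ε: add q3, q4.
From q3 via ε: add q8.
No new states can be added; the closed set is {q0, q3, q4, q6, q7, q8, q9, q10, q13, q14}.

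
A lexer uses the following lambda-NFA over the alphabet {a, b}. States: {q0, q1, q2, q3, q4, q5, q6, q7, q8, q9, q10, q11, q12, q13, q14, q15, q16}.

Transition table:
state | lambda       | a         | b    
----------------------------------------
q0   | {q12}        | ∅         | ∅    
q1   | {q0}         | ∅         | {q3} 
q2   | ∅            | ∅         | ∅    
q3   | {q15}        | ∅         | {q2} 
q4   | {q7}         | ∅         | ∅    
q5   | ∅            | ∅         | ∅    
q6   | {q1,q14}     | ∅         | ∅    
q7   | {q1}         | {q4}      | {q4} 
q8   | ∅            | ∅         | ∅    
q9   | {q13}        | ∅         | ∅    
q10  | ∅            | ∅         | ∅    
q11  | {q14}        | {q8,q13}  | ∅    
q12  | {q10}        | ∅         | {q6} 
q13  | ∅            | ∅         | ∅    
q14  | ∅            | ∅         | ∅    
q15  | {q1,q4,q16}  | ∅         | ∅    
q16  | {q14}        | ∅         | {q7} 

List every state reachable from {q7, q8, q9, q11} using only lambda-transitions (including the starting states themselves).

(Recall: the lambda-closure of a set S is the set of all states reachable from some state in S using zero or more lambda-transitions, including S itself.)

{q0, q1, q7, q8, q9, q10, q11, q12, q13, q14}

Start with {q7, q8, q9, q11}.
From q7 via lambda: add q1.
From q9 via lambda: add q13.
From q11 via lambda: add q14.
From q1 via lambda: add q0.
From q0 via lambda: add q12.
From q12 via lambda: add q10.
No new states can be added; the closed set is {q0, q1, q7, q8, q9, q10, q11, q12, q13, q14}.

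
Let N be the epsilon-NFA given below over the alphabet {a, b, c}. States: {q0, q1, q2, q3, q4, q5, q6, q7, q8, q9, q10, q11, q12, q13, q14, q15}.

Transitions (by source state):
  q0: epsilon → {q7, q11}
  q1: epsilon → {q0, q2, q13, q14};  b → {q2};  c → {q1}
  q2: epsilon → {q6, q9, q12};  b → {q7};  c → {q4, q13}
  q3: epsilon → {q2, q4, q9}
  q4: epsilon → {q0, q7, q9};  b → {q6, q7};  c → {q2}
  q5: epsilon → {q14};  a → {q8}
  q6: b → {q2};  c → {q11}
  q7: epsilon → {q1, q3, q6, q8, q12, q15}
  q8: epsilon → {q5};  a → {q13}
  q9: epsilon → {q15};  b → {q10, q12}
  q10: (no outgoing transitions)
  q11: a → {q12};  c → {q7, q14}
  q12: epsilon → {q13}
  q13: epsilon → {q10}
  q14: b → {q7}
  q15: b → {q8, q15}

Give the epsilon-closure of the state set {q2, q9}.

Start with {q2, q9}.
From q2 via epsilon: add q6, q12.
From q9 via epsilon: add q15.
From q12 via epsilon: add q13.
From q13 via epsilon: add q10.
No new states can be added; the closed set is {q2, q6, q9, q10, q12, q13, q15}.

{q2, q6, q9, q10, q12, q13, q15}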